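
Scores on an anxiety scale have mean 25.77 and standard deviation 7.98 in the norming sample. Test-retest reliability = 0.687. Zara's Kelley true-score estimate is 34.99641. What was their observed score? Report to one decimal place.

39.2

T̂ = ρX + (1 − ρ)μ  ⇒  X = (T̂ − (1 − ρ)μ) / ρ
X = (34.99641 − 0.313 × 25.77) / 0.687 = (34.99641 − 8.06601) / 0.687 = 26.93040 / 0.687 = 39.200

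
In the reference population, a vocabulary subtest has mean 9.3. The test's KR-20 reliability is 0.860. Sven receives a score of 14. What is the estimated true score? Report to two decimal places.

13.34

T̂ = 0.860(14) + 0.140(9.3) = 12.040 + 1.3020 = 13.342 → 13.34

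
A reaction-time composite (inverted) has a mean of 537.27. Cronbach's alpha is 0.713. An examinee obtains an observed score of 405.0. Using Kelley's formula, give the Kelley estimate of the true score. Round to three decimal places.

442.961

Kelley's formula gives T̂ = 0.713·405.0 + 0.287·537.27 = 288.7650 + 154.19649 = 442.9615.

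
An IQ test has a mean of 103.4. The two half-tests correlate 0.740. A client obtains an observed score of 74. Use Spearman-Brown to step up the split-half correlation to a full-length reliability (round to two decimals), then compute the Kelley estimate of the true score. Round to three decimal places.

78.410

Spearman-Brown: ρ = 2r/(1 + r) = 2(0.740)/(1 + 0.740) = 1.4800/1.740 = 0.8506 → 0.85
T̂ = 0.85(74) + 0.15(103.4) = 62.90 + 15.510 = 78.4100 → 78.410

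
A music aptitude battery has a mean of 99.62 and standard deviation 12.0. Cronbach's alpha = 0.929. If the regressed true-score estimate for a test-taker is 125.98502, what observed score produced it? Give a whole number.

128

T̂ = ρX + (1 − ρ)μ  ⇒  X = (T̂ − (1 − ρ)μ) / ρ
X = (125.98502 − 0.071 × 99.62) / 0.929 = (125.98502 − 7.07302) / 0.929 = 118.91200 / 0.929 = 128.00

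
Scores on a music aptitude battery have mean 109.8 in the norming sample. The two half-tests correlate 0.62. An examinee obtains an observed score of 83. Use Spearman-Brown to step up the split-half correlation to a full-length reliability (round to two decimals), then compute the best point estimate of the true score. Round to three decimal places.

89.164

Spearman-Brown: ρ = 2r/(1 + r) = 2(0.62)/(1 + 0.62) = 1.240/1.62 = 0.7654 → 0.77
T̂ = ρX + (1 − ρ)μ
  = 0.77 × 83 + 0.23 × 109.8
  = 63.91 + 25.254
  = 89.1640
  ≈ 89.164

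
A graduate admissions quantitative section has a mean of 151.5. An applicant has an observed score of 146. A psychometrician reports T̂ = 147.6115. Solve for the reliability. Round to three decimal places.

T̂ = ρX + (1 − ρ)μ  ⇒  T̂ − μ = ρ(X − μ)
ρ = (T̂ − μ)/(X − μ) = (147.6115 − 151.5) / (146 − 151.5) = -3.8885 / -5.5 = 0.70700

0.707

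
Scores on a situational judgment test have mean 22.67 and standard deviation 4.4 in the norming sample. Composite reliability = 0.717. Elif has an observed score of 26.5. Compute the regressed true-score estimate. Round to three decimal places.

T̂ = ρX + (1 − ρ)μ
  = 0.717 × 26.5 + 0.283 × 22.67
  = 19.0005 + 6.41561
  = 25.4161
  ≈ 25.416

25.416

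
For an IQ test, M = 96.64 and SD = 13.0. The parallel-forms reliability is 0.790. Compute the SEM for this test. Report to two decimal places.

5.96

SEM = SD · √(1 − ρ) = 13.0 × √0.210 = 13.0 × 0.4583 = 5.957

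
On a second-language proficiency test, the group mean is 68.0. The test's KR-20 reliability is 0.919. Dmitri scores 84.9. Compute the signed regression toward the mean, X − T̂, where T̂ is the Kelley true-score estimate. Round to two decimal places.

1.37

T̂ = ρX + (1 − ρ)μ
  = 0.919 × 84.9 + 0.081 × 68.0
  = 78.0231 + 5.5080
  = 83.5311
  ≈ 83.531
X − T̂ = 84.9 − 83.531 = 1.369 → 1.37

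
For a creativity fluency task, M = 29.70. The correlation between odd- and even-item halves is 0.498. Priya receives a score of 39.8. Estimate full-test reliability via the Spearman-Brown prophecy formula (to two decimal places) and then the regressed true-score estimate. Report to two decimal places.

36.37

Spearman-Brown: ρ = 2r/(1 + r) = 2(0.498)/(1 + 0.498) = 0.9960/1.498 = 0.6649 → 0.66
Weight the observed score by reliability and the mean by (1 − reliability): T̂ = 0.66·39.8 + 0.34·29.70 = 26.268 + 10.0980 = 36.366.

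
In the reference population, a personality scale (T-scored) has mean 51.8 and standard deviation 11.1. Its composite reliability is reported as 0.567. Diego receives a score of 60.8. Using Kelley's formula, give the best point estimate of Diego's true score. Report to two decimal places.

T̂ = ρX + (1 − ρ)μ
  = 0.567 × 60.8 + 0.433 × 51.8
  = 34.4736 + 22.4294
  = 56.903
  ≈ 56.90

56.90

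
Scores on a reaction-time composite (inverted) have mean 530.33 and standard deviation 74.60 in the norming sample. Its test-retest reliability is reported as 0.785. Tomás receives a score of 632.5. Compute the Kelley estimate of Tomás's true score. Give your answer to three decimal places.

610.533

T̂ = 0.785(632.5) + 0.215(530.33) = 496.5125 + 114.02095 = 610.5335 → 610.533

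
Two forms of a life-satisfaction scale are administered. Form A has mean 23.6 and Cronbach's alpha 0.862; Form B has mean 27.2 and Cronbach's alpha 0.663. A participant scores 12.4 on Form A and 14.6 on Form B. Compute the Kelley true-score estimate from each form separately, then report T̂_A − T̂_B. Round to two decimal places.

T̂_A = 0.862(12.4) + 0.138(23.6) = 13.9456
T̂_B = 0.663(14.6) + 0.337(27.2) = 18.8462
T̂_A − T̂_B = -4.9006

-4.90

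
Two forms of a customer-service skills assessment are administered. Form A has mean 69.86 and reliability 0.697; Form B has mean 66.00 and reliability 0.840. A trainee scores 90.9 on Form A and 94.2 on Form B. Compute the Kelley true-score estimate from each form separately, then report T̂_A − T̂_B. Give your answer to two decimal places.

T̂_A = 0.697(90.9) + 0.303(69.86) = 84.5249
T̂_B = 0.840(94.2) + 0.160(66.00) = 89.6880
T̂_A − T̂_B = -5.1631

-5.16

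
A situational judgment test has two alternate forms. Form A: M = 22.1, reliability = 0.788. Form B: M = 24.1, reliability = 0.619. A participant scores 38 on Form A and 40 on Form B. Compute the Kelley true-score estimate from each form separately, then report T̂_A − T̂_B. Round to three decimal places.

T̂_A = 0.788(38) + 0.212(22.1) = 34.62920
T̂_B = 0.619(40) + 0.381(24.1) = 33.94210
T̂_A − T̂_B = 0.68710

0.687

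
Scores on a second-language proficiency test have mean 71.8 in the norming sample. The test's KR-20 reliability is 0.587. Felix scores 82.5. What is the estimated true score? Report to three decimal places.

78.081

T̂ = ρX + (1 − ρ)μ
  = 0.587 × 82.5 + 0.413 × 71.8
  = 48.4275 + 29.6534
  = 78.0809
  ≈ 78.081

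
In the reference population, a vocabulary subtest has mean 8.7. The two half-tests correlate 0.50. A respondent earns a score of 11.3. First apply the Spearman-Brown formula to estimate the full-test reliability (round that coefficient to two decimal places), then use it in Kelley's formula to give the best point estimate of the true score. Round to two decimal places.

10.44

Spearman-Brown: ρ = 2r/(1 + r) = 2(0.50)/(1 + 0.50) = 1.000/1.50 = 0.6667 → 0.67
Regress the observed score toward the mean by the unreliability: T̂ = 0.67·11.3 + 0.33·8.7 = 7.571 + 2.871 = 10.442.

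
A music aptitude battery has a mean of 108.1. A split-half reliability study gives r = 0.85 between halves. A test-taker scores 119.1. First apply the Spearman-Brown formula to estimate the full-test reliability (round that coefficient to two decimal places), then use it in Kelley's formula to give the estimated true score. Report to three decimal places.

Spearman-Brown: ρ = 2r/(1 + r) = 2(0.85)/(1 + 0.85) = 1.700/1.85 = 0.9189 → 0.92
Weight the observed score by reliability and the mean by (1 − reliability): T̂ = 0.92·119.1 + 0.08·108.1 = 109.572 + 8.648 = 118.2200.

118.220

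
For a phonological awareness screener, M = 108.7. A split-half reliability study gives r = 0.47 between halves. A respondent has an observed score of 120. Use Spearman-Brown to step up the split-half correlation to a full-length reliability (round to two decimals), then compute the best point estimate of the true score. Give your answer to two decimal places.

Spearman-Brown: ρ = 2r/(1 + r) = 2(0.47)/(1 + 0.47) = 0.940/1.47 = 0.6395 → 0.64
T̂ = ρX + (1 − ρ)μ
  = 0.64 × 120 + 0.36 × 108.7
  = 76.80 + 39.132
  = 115.932
  ≈ 115.93

115.93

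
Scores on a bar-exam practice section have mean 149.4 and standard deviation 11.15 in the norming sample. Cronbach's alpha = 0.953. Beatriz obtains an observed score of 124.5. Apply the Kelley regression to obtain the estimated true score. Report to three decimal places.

Kelley's formula gives T̂ = 0.953·124.5 + 0.047·149.4 = 118.6485 + 7.0218 = 125.6703.

125.670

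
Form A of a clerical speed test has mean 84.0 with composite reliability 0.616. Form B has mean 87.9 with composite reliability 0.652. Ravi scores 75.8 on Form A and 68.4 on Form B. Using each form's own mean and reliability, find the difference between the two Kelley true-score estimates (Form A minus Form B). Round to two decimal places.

T̂_A = 0.616(75.8) + 0.384(84.0) = 78.9488
T̂_B = 0.652(68.4) + 0.348(87.9) = 75.1860
T̂_A − T̂_B = 3.7628

3.76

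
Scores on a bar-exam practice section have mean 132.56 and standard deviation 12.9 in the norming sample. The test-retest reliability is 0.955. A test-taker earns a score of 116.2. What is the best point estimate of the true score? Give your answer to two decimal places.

116.94

Weight the observed score by reliability and the mean by (1 − reliability): T̂ = 0.955·116.2 + 0.045·132.56 = 110.9710 + 5.96520 = 116.936.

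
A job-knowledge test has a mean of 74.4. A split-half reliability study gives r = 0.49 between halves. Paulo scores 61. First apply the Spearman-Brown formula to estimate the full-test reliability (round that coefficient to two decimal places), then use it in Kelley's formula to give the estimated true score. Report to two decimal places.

Spearman-Brown: ρ = 2r/(1 + r) = 2(0.49)/(1 + 0.49) = 0.980/1.49 = 0.6577 → 0.66
Kelley's formula gives T̂ = 0.66·61 + 0.34·74.4 = 40.26 + 25.296 = 65.556.

65.56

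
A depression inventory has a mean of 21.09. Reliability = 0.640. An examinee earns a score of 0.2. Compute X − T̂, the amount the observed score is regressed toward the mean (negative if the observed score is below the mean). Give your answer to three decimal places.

-7.520

T̂ = ρX + (1 − ρ)μ
  = 0.640 × 0.2 + 0.360 × 21.09
  = 0.1280 + 7.59240
  = 7.72040
  ≈ 7.7204
X − T̂ = 0.2 − 7.7204 = -7.5204 → -7.520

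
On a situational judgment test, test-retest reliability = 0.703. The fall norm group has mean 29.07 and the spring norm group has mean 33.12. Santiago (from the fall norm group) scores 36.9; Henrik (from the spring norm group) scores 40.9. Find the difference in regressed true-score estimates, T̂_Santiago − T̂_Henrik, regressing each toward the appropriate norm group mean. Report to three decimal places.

T̂_Santiago = 0.703(36.9) + 0.297(29.07) = 34.57449
T̂_Henrik = 0.703(40.9) + 0.297(33.12) = 38.58934
Difference = 34.57449 − 38.58934 = -4.01485

-4.015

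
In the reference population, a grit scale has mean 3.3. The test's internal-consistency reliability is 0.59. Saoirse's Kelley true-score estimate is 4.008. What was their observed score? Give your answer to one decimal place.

4.5

T̂ = ρX + (1 − ρ)μ  ⇒  X = (T̂ − (1 − ρ)μ) / ρ
X = (4.008 − 0.41 × 3.3) / 0.59 = (4.008 − 1.353) / 0.59 = 2.655 / 0.59 = 4.500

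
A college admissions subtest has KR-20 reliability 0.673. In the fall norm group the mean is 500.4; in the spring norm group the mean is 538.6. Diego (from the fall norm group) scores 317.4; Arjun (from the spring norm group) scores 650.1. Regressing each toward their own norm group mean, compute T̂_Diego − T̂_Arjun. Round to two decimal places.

-236.40

T̂_Diego = 0.673(317.4) + 0.327(500.4) = 377.2410
T̂_Arjun = 0.673(650.1) + 0.327(538.6) = 613.6395
Difference = 377.2410 − 613.6395 = -236.3985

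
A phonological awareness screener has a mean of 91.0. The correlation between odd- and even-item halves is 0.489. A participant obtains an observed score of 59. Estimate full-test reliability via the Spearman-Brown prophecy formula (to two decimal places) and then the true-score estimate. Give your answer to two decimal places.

69.88

Spearman-Brown: ρ = 2r/(1 + r) = 2(0.489)/(1 + 0.489) = 0.9780/1.489 = 0.6568 → 0.66
T̂ = ρX + (1 − ρ)μ
  = 0.66 × 59 + 0.34 × 91.0
  = 38.94 + 30.940
  = 69.880
  ≈ 69.88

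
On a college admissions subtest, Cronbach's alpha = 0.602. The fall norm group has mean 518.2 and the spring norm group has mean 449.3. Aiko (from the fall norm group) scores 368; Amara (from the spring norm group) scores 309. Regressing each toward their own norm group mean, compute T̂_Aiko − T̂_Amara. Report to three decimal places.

62.940

T̂_Aiko = 0.602(368) + 0.398(518.2) = 427.77960
T̂_Amara = 0.602(309) + 0.398(449.3) = 364.83940
Difference = 427.77960 − 364.83940 = 62.94020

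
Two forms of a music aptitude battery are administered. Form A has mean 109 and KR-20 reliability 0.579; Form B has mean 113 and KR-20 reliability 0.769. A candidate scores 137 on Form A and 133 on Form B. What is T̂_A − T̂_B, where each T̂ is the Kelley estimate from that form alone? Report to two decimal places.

T̂_A = 0.579(137) + 0.421(109) = 125.2120
T̂_B = 0.769(133) + 0.231(113) = 128.3800
T̂_A − T̂_B = -3.1680

-3.17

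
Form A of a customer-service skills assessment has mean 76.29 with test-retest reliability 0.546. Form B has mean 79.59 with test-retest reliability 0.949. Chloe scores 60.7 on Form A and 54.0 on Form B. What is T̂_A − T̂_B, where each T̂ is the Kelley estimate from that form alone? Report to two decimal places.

T̂_A = 0.546(60.7) + 0.454(76.29) = 67.7779
T̂_B = 0.949(54.0) + 0.051(79.59) = 55.3051
T̂_A − T̂_B = 12.4728

12.47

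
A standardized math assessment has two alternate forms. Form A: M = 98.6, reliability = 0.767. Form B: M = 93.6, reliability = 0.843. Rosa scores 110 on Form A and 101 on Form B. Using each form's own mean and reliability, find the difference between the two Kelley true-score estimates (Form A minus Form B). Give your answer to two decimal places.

7.51

T̂_A = 0.767(110) + 0.233(98.6) = 107.3438
T̂_B = 0.843(101) + 0.157(93.6) = 99.8382
T̂_A − T̂_B = 7.5056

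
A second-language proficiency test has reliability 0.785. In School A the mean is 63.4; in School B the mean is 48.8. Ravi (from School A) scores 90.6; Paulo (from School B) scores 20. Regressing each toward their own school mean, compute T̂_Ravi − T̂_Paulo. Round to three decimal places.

58.560

T̂_Ravi = 0.785(90.6) + 0.215(63.4) = 84.75200
T̂_Paulo = 0.785(20) + 0.215(48.8) = 26.19200
Difference = 84.75200 − 26.19200 = 58.56000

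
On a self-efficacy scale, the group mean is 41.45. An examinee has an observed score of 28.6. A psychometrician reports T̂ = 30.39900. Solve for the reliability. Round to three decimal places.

T̂ = ρX + (1 − ρ)μ  ⇒  T̂ − μ = ρ(X − μ)
ρ = (T̂ − μ)/(X − μ) = (30.39900 − 41.45) / (28.6 − 41.45) = -11.05100 / -12.85 = 0.86000

0.860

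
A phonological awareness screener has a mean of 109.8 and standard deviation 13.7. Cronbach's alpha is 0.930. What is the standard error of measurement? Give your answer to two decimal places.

3.62

SEM = SD · √(1 − ρ) = 13.7 × √0.070 = 13.7 × 0.2646 = 3.625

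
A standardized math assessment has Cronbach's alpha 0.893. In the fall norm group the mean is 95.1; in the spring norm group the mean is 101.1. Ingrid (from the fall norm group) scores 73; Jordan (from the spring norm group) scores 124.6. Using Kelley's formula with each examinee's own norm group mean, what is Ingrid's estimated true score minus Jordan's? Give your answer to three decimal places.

-46.721

T̂_Ingrid = 0.893(73) + 0.107(95.1) = 75.36470
T̂_Jordan = 0.893(124.6) + 0.107(101.1) = 122.08550
Difference = 75.36470 − 122.08550 = -46.72080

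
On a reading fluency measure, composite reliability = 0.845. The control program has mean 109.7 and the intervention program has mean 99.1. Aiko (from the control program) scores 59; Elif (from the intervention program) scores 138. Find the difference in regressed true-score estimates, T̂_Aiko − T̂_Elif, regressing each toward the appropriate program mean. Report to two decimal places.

-65.11

T̂_Aiko = 0.845(59) + 0.155(109.7) = 66.8585
T̂_Elif = 0.845(138) + 0.155(99.1) = 131.9705
Difference = 66.8585 − 131.9705 = -65.1120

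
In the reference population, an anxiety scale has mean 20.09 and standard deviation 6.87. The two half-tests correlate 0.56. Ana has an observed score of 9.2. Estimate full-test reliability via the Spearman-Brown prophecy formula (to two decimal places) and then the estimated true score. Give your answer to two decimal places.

Spearman-Brown: ρ = 2r/(1 + r) = 2(0.56)/(1 + 0.56) = 1.120/1.56 = 0.7179 → 0.72
Kelley's formula gives T̂ = 0.72·9.2 + 0.28·20.09 = 6.624 + 5.6252 = 12.249.

12.25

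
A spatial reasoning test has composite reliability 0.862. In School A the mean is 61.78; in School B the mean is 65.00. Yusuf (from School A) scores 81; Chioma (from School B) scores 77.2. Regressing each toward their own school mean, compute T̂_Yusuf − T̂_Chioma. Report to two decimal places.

2.83

T̂_Yusuf = 0.862(81) + 0.138(61.78) = 78.3476
T̂_Chioma = 0.862(77.2) + 0.138(65.00) = 75.5164
Difference = 78.3476 − 75.5164 = 2.8312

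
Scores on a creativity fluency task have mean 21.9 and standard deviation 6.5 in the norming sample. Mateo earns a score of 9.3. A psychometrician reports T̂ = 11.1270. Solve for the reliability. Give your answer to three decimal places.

T̂ = ρX + (1 − ρ)μ  ⇒  T̂ − μ = ρ(X − μ)
ρ = (T̂ − μ)/(X − μ) = (11.1270 − 21.9) / (9.3 − 21.9) = -10.7730 / -12.6 = 0.85500

0.855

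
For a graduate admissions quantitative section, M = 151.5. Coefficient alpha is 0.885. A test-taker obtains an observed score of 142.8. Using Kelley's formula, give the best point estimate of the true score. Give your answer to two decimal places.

143.80

T̂ = ρX + (1 − ρ)μ
  = 0.885 × 142.8 + 0.115 × 151.5
  = 126.3780 + 17.4225
  = 143.800
  ≈ 143.80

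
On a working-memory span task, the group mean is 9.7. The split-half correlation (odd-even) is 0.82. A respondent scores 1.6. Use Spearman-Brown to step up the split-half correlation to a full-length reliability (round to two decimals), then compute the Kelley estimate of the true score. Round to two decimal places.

2.41

Spearman-Brown: ρ = 2r/(1 + r) = 2(0.82)/(1 + 0.82) = 1.640/1.82 = 0.9011 → 0.90
T̂ = 0.90(1.6) + 0.10(9.7) = 1.440 + 0.970 = 2.410 → 2.41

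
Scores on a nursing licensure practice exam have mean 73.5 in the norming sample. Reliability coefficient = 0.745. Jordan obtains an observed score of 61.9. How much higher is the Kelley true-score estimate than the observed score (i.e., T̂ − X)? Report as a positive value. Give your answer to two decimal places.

T̂ = 0.745(61.9) + 0.255(73.5) = 46.1155 + 18.7425 = 64.8580 → 64.858
T̂ − X = 64.858 − 61.9 = 2.958 → 2.96

2.96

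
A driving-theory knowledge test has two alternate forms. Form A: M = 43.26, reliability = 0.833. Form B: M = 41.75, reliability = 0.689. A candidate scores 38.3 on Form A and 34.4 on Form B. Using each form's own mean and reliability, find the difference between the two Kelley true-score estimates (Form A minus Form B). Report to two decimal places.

2.44

T̂_A = 0.833(38.3) + 0.167(43.26) = 39.1283
T̂_B = 0.689(34.4) + 0.311(41.75) = 36.6859
T̂_A − T̂_B = 2.4425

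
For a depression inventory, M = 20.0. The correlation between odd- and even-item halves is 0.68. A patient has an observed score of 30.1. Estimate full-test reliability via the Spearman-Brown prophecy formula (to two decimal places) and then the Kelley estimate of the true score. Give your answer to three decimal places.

Spearman-Brown: ρ = 2r/(1 + r) = 2(0.68)/(1 + 0.68) = 1.360/1.68 = 0.8095 → 0.81
T̂ = 0.81(30.1) + 0.19(20.0) = 24.381 + 3.800 = 28.1810 → 28.181

28.181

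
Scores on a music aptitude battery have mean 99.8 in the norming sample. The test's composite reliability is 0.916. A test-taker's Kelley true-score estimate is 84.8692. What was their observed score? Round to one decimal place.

83.5

T̂ = ρX + (1 − ρ)μ  ⇒  X = (T̂ − (1 − ρ)μ) / ρ
X = (84.8692 − 0.084 × 99.8) / 0.916 = (84.8692 − 8.3832) / 0.916 = 76.4860 / 0.916 = 83.500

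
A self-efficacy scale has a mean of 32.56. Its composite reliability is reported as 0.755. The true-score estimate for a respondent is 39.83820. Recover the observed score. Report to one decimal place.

42.2

T̂ = ρX + (1 − ρ)μ  ⇒  X = (T̂ − (1 − ρ)μ) / ρ
X = (39.83820 − 0.245 × 32.56) / 0.755 = (39.83820 − 7.97720) / 0.755 = 31.86100 / 0.755 = 42.200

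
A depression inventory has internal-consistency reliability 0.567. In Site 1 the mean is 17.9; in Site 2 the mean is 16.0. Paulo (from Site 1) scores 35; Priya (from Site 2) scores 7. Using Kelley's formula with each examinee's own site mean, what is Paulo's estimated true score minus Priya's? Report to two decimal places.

T̂_Paulo = 0.567(35) + 0.433(17.9) = 27.5957
T̂_Priya = 0.567(7) + 0.433(16.0) = 10.8970
Difference = 27.5957 − 10.8970 = 16.6987

16.70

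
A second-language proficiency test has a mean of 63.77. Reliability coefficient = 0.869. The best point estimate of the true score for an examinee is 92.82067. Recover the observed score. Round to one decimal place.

T̂ = ρX + (1 − ρ)μ  ⇒  X = (T̂ − (1 − ρ)μ) / ρ
X = (92.82067 − 0.131 × 63.77) / 0.869 = (92.82067 − 8.35387) / 0.869 = 84.46680 / 0.869 = 97.200

97.2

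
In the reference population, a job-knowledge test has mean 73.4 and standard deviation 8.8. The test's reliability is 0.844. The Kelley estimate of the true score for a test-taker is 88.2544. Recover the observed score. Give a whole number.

91

T̂ = ρX + (1 − ρ)μ  ⇒  X = (T̂ − (1 − ρ)μ) / ρ
X = (88.2544 − 0.156 × 73.4) / 0.844 = (88.2544 − 11.4504) / 0.844 = 76.8040 / 0.844 = 91.00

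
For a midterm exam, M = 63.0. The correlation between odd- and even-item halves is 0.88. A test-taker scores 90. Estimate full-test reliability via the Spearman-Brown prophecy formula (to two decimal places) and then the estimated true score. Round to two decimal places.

88.38

Spearman-Brown: ρ = 2r/(1 + r) = 2(0.88)/(1 + 0.88) = 1.760/1.88 = 0.9362 → 0.94
T̂ = 0.94(90) + 0.06(63.0) = 84.60 + 3.780 = 88.380 → 88.38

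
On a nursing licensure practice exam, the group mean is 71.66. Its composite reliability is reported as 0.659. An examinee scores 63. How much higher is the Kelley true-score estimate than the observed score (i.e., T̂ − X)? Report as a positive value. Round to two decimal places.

2.95

Regress the observed score toward the mean by the unreliability: T̂ = 0.659·63 + 0.341·71.66 = 41.517 + 24.43606 = 65.9531.
T̂ − X = 65.953 − 63 = 2.953 → 2.95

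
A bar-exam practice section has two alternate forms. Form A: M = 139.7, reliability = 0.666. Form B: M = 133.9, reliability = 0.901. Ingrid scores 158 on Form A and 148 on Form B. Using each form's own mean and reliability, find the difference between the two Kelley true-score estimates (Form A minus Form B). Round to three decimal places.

T̂_A = 0.666(158) + 0.334(139.7) = 151.88780
T̂_B = 0.901(148) + 0.099(133.9) = 146.60410
T̂_A − T̂_B = 5.28370

5.284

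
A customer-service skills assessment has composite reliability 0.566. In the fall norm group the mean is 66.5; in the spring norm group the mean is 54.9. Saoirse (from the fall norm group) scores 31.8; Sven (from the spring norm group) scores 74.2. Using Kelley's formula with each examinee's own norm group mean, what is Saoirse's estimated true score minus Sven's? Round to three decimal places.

-18.964

T̂_Saoirse = 0.566(31.8) + 0.434(66.5) = 46.85980
T̂_Sven = 0.566(74.2) + 0.434(54.9) = 65.82380
Difference = 46.85980 − 65.82380 = -18.96400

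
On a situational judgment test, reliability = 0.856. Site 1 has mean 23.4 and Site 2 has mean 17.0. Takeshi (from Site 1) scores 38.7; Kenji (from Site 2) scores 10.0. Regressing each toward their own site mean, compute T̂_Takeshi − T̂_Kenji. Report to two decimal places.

T̂_Takeshi = 0.856(38.7) + 0.144(23.4) = 36.4968
T̂_Kenji = 0.856(10.0) + 0.144(17.0) = 11.0080
Difference = 36.4968 − 11.0080 = 25.4888

25.49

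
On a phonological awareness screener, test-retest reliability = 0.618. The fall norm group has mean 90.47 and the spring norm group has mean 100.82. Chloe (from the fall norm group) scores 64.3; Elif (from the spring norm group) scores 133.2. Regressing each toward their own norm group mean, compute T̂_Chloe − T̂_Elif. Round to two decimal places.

-46.53

T̂_Chloe = 0.618(64.3) + 0.382(90.47) = 74.2969
T̂_Elif = 0.618(133.2) + 0.382(100.82) = 120.8308
Difference = 74.2969 − 120.8308 = -46.5339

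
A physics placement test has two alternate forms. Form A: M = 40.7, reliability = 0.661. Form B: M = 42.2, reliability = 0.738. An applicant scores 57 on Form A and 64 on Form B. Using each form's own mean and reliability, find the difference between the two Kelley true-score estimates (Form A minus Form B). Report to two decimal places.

T̂_A = 0.661(57) + 0.339(40.7) = 51.4743
T̂_B = 0.738(64) + 0.262(42.2) = 58.2884
T̂_A − T̂_B = -6.8141

-6.81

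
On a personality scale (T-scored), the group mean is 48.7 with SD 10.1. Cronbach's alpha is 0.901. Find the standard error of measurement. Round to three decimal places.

SEM = SD · √(1 − ρ) = 10.1 × √0.099 = 10.1 × 0.3146 = 3.1779

3.178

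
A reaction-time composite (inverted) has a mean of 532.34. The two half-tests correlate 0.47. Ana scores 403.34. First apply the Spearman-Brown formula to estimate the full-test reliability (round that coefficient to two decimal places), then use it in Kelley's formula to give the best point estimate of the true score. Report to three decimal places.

449.780

Spearman-Brown: ρ = 2r/(1 + r) = 2(0.47)/(1 + 0.47) = 0.940/1.47 = 0.6395 → 0.64
Kelley's formula gives T̂ = 0.64·403.34 + 0.36·532.34 = 258.1376 + 191.6424 = 449.7800.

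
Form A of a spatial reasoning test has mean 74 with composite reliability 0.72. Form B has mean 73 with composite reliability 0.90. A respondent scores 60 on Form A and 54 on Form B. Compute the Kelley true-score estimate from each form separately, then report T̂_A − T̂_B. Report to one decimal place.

8.0

T̂_A = 0.72(60) + 0.28(74) = 63.920
T̂_B = 0.90(54) + 0.10(73) = 55.900
T̂_A − T̂_B = 8.020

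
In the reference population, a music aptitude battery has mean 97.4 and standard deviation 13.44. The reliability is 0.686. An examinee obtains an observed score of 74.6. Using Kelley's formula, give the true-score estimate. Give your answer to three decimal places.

T̂ = 0.686(74.6) + 0.314(97.4) = 51.1756 + 30.5836 = 81.7592 → 81.759

81.759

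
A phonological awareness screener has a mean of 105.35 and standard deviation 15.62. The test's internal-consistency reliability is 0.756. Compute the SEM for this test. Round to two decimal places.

SEM = SD · √(1 − ρ) = 15.62 × √0.244 = 15.62 × 0.4940 = 7.716

7.72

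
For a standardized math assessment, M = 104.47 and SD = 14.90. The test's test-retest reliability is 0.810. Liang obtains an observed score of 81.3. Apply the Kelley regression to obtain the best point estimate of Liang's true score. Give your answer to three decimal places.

85.702

T̂ = 0.810(81.3) + 0.190(104.47) = 65.8530 + 19.84930 = 85.7023 → 85.702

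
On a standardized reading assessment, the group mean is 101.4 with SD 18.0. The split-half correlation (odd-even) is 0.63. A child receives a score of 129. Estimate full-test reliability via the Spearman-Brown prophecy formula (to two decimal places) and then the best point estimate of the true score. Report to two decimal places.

122.65

Spearman-Brown: ρ = 2r/(1 + r) = 2(0.63)/(1 + 0.63) = 1.260/1.63 = 0.7730 → 0.77
T̂ = 0.77(129) + 0.23(101.4) = 99.33 + 23.322 = 122.652 → 122.65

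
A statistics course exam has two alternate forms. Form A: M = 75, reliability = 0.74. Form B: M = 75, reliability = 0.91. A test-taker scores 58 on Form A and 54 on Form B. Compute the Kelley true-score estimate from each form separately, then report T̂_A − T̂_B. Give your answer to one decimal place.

6.5

T̂_A = 0.74(58) + 0.26(75) = 62.420
T̂_B = 0.91(54) + 0.09(75) = 55.890
T̂_A − T̂_B = 6.530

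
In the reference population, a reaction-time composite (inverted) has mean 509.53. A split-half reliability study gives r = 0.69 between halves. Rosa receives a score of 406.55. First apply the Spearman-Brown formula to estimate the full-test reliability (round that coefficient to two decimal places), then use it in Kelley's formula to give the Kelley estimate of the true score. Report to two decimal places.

425.09

Spearman-Brown: ρ = 2r/(1 + r) = 2(0.69)/(1 + 0.69) = 1.380/1.69 = 0.8166 → 0.82
T̂ = 0.82(406.55) + 0.18(509.53) = 333.3710 + 91.7154 = 425.086 → 425.09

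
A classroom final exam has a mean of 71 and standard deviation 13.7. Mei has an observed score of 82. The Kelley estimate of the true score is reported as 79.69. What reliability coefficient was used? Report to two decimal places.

T̂ = ρX + (1 − ρ)μ  ⇒  T̂ − μ = ρ(X − μ)
ρ = (T̂ − μ)/(X − μ) = (79.69 − 71) / (82 − 71) = 8.69 / 11.0 = 0.7900

0.79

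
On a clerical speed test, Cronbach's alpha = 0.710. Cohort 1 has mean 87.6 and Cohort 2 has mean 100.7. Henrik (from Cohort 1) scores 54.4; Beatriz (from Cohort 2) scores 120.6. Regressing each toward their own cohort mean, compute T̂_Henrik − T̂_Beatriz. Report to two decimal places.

T̂_Henrik = 0.710(54.4) + 0.290(87.6) = 64.0280
T̂_Beatriz = 0.710(120.6) + 0.290(100.7) = 114.8290
Difference = 64.0280 − 114.8290 = -50.8010

-50.80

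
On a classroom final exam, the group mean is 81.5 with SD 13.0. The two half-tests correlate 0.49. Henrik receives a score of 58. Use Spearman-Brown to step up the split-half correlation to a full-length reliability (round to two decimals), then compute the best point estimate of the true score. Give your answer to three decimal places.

65.990

Spearman-Brown: ρ = 2r/(1 + r) = 2(0.49)/(1 + 0.49) = 0.980/1.49 = 0.6577 → 0.66
Regress the observed score toward the mean by the unreliability: T̂ = 0.66·58 + 0.34·81.5 = 38.28 + 27.710 = 65.9900.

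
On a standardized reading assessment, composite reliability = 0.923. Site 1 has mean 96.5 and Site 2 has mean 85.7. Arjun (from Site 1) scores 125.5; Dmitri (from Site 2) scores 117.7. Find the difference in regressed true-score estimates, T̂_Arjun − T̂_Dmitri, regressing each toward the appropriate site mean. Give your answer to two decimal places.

8.03

T̂_Arjun = 0.923(125.5) + 0.077(96.5) = 123.2670
T̂_Dmitri = 0.923(117.7) + 0.077(85.7) = 115.2360
Difference = 123.2670 − 115.2360 = 8.0310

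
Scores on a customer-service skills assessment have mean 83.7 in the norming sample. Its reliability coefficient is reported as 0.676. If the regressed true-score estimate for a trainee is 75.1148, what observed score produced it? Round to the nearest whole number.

71

T̂ = ρX + (1 − ρ)μ  ⇒  X = (T̂ − (1 − ρ)μ) / ρ
X = (75.1148 − 0.324 × 83.7) / 0.676 = (75.1148 − 27.1188) / 0.676 = 47.9960 / 0.676 = 71.00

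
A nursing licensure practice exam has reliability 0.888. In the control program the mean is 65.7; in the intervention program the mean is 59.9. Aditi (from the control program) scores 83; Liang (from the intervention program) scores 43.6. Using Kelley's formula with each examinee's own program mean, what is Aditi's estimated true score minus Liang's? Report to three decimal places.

35.637

T̂_Aditi = 0.888(83) + 0.112(65.7) = 81.06240
T̂_Liang = 0.888(43.6) + 0.112(59.9) = 45.42560
Difference = 81.06240 − 45.42560 = 35.63680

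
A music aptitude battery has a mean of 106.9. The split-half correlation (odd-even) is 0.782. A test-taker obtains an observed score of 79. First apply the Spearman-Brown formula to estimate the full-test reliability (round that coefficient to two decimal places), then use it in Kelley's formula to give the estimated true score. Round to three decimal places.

82.348

Spearman-Brown: ρ = 2r/(1 + r) = 2(0.782)/(1 + 0.782) = 1.5640/1.782 = 0.8777 → 0.88
T̂ = ρX + (1 − ρ)μ
  = 0.88 × 79 + 0.12 × 106.9
  = 69.52 + 12.828
  = 82.3480
  ≈ 82.348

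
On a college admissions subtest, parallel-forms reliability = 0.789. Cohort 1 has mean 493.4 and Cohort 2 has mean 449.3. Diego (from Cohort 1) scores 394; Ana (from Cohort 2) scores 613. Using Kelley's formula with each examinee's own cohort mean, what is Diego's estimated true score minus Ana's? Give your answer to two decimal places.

T̂_Diego = 0.789(394) + 0.211(493.4) = 414.9734
T̂_Ana = 0.789(613) + 0.211(449.3) = 578.4593
Difference = 414.9734 − 578.4593 = -163.4859

-163.49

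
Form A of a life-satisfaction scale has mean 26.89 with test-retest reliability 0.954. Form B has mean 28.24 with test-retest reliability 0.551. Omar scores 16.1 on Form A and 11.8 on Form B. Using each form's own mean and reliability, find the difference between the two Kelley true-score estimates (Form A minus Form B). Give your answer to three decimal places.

-2.585

T̂_A = 0.954(16.1) + 0.046(26.89) = 16.59634
T̂_B = 0.551(11.8) + 0.449(28.24) = 19.18156
T̂_A − T̂_B = -2.58522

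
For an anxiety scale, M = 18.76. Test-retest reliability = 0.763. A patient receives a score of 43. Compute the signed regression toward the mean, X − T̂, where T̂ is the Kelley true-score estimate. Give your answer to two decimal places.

T̂ = ρX + (1 − ρ)μ
  = 0.763 × 43 + 0.237 × 18.76
  = 32.809 + 4.44612
  = 37.2551
  ≈ 37.255
X − T̂ = 43 − 37.255 = 5.745 → 5.74

5.74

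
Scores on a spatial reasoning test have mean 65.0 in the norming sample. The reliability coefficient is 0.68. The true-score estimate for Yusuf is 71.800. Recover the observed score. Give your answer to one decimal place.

T̂ = ρX + (1 − ρ)μ  ⇒  X = (T̂ − (1 − ρ)μ) / ρ
X = (71.800 − 0.32 × 65.0) / 0.68 = (71.800 − 20.800) / 0.68 = 51.000 / 0.68 = 75.000

75.0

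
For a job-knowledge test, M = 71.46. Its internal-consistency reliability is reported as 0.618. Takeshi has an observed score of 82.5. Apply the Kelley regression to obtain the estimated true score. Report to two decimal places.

T̂ = ρX + (1 − ρ)μ
  = 0.618 × 82.5 + 0.382 × 71.46
  = 50.9850 + 27.29772
  = 78.283
  ≈ 78.28

78.28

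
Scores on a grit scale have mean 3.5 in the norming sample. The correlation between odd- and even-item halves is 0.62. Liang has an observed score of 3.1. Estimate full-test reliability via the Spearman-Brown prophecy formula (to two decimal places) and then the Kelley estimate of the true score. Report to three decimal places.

3.192

Spearman-Brown: ρ = 2r/(1 + r) = 2(0.62)/(1 + 0.62) = 1.240/1.62 = 0.7654 → 0.77
Regress the observed score toward the mean by the unreliability: T̂ = 0.77·3.1 + 0.23·3.5 = 2.387 + 0.805 = 3.1920.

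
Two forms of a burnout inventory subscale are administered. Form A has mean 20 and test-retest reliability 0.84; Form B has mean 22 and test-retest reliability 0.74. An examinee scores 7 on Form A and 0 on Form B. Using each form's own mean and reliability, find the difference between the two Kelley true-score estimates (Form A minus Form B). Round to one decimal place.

T̂_A = 0.84(7) + 0.16(20) = 9.080
T̂_B = 0.74(0) + 0.26(22) = 5.720
T̂_A − T̂_B = 3.360

3.4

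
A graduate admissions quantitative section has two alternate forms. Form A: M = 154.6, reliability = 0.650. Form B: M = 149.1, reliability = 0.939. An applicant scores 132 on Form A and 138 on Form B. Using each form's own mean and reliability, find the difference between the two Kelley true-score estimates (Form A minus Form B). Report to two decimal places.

1.23

T̂_A = 0.650(132) + 0.350(154.6) = 139.9100
T̂_B = 0.939(138) + 0.061(149.1) = 138.6771
T̂_A − T̂_B = 1.2329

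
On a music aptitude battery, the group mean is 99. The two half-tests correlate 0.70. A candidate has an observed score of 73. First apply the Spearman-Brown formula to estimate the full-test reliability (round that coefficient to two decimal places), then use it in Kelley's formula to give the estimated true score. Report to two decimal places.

Spearman-Brown: ρ = 2r/(1 + r) = 2(0.70)/(1 + 0.70) = 1.400/1.70 = 0.8235 → 0.82
T̂ = ρX + (1 − ρ)μ
  = 0.82 × 73 + 0.18 × 99
  = 59.86 + 17.82
  = 77.680
  ≈ 77.68

77.68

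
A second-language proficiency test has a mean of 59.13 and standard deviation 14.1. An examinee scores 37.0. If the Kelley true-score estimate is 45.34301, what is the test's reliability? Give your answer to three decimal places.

T̂ = ρX + (1 − ρ)μ  ⇒  T̂ − μ = ρ(X − μ)
ρ = (T̂ − μ)/(X − μ) = (45.34301 − 59.13) / (37.0 − 59.13) = -13.78699 / -22.13 = 0.62300

0.623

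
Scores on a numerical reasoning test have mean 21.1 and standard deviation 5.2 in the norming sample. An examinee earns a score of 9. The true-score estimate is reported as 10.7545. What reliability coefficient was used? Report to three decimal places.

T̂ = ρX + (1 − ρ)μ  ⇒  T̂ − μ = ρ(X − μ)
ρ = (T̂ − μ)/(X − μ) = (10.7545 − 21.1) / (9 − 21.1) = -10.3455 / -12.1 = 0.85500

0.855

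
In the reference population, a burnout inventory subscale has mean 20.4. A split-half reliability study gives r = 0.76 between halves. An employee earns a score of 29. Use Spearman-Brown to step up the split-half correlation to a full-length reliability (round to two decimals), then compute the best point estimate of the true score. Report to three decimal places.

27.796

Spearman-Brown: ρ = 2r/(1 + r) = 2(0.76)/(1 + 0.76) = 1.520/1.76 = 0.8636 → 0.86
T̂ = ρX + (1 − ρ)μ
  = 0.86 × 29 + 0.14 × 20.4
  = 24.94 + 2.856
  = 27.7960
  ≈ 27.796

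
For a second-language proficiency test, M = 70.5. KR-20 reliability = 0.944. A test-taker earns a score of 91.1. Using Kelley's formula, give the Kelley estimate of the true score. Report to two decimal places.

Regress the observed score toward the mean by the unreliability: T̂ = 0.944·91.1 + 0.056·70.5 = 85.9984 + 3.9480 = 89.946.

89.95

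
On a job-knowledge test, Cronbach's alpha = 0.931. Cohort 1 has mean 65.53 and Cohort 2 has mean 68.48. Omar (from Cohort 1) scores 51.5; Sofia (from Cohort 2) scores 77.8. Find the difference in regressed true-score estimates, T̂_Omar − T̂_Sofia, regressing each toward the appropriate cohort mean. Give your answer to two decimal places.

T̂_Omar = 0.931(51.5) + 0.069(65.53) = 52.4681
T̂_Sofia = 0.931(77.8) + 0.069(68.48) = 77.1569
Difference = 52.4681 − 77.1569 = -24.6888

-24.69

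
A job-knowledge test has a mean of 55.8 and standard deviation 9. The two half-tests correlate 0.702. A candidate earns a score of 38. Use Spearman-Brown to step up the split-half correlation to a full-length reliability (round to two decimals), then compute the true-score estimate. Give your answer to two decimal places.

41.20

Spearman-Brown: ρ = 2r/(1 + r) = 2(0.702)/(1 + 0.702) = 1.4040/1.702 = 0.8249 → 0.82
T̂ = ρX + (1 − ρ)μ
  = 0.82 × 38 + 0.18 × 55.8
  = 31.16 + 10.044
  = 41.204
  ≈ 41.20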